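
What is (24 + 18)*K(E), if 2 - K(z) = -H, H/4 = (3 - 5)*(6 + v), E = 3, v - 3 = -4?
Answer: -1596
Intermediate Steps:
v = -1 (v = 3 - 4 = -1)
H = -40 (H = 4*((3 - 5)*(6 - 1)) = 4*(-2*5) = 4*(-10) = -40)
K(z) = -38 (K(z) = 2 - (-1)*(-40) = 2 - 1*40 = 2 - 40 = -38)
(24 + 18)*K(E) = (24 + 18)*(-38) = 42*(-38) = -1596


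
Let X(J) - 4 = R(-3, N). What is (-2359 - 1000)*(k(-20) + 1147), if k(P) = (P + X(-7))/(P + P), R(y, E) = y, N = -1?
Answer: -154174741/40 ≈ -3.8544e+6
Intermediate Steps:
X(J) = 1 (X(J) = 4 - 3 = 1)
k(P) = (1 + P)/(2*P) (k(P) = (P + 1)/(P + P) = (1 + P)/((2*P)) = (1 + P)*(1/(2*P)) = (1 + P)/(2*P))
(-2359 - 1000)*(k(-20) + 1147) = (-2359 - 1000)*((½)*(1 - 20)/(-20) + 1147) = -3359*((½)*(-1/20)*(-19) + 1147) = -3359*(19/40 + 1147) = -3359*45899/40 = -154174741/40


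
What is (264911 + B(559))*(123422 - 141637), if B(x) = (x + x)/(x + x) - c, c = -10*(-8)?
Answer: -4823914880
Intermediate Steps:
c = 80
B(x) = -79 (B(x) = (x + x)/(x + x) - 1*80 = (2*x)/((2*x)) - 80 = (2*x)*(1/(2*x)) - 80 = 1 - 80 = -79)
(264911 + B(559))*(123422 - 141637) = (264911 - 79)*(123422 - 141637) = 264832*(-18215) = -4823914880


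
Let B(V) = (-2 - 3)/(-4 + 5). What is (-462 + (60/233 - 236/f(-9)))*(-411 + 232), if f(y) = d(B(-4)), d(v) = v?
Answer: 86446618/1165 ≈ 74203.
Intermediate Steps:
B(V) = -5 (B(V) = -5/1 = -5*1 = -5)
f(y) = -5
(-462 + (60/233 - 236/f(-9)))*(-411 + 232) = (-462 + (60/233 - 236/(-5)))*(-411 + 232) = (-462 + (60*(1/233) - 236*(-⅕)))*(-179) = (-462 + (60/233 + 236/5))*(-179) = (-462 + 55288/1165)*(-179) = -482942/1165*(-179) = 86446618/1165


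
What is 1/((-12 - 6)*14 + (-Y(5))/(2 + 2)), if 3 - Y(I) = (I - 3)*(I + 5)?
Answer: -4/991 ≈ -0.0040363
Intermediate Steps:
Y(I) = 3 - (-3 + I)*(5 + I) (Y(I) = 3 - (I - 3)*(I + 5) = 3 - (-3 + I)*(5 + I))
1/((-12 - 6)*14 + (-Y(5))/(2 + 2)) = 1/((-12 - 6)*14 + (-(18 - 1*5² - 2*5))/(2 + 2)) = 1/(-18*14 - (18 - 1*25 - 10)/4) = 1/(-252 - (18 - 25 - 10)*(¼)) = 1/(-252 - 1*(-17)*(¼)) = 1/(-252 + 17*(¼)) = 1/(-252 + 17/4) = 1/(-991/4) = -4/991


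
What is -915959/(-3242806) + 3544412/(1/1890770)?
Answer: 21732208802322051399/3242806 ≈ 6.7017e+12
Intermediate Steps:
-915959/(-3242806) + 3544412/(1/1890770) = -915959*(-1/3242806) + 3544412/(1/1890770) = 915959/3242806 + 3544412*1890770 = 915959/3242806 + 6701667877240 = 21732208802322051399/3242806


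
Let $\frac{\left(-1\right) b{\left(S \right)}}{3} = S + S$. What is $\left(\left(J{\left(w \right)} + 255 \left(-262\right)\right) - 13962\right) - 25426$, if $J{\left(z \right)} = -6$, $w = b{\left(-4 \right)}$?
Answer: $-106204$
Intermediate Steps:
$b{\left(S \right)} = - 6 S$ ($b{\left(S \right)} = - 3 \left(S + S\right) = - 3 \cdot 2 S = - 6 S$)
$w = 24$ ($w = \left(-6\right) \left(-4\right) = 24$)
$\left(\left(J{\left(w \right)} + 255 \left(-262\right)\right) - 13962\right) - 25426 = \left(\left(-6 + 255 \left(-262\right)\right) - 13962\right) - 25426 = \left(\left(-6 - 66810\right) - 13962\right) - 25426 = \left(-66816 - 13962\right) - 25426 = -80778 - 25426 = -106204$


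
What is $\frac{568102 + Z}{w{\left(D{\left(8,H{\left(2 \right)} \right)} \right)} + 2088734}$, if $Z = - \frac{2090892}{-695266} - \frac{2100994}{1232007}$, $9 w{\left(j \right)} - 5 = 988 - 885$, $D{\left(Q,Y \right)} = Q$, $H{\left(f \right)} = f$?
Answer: $\frac{1022314517732239}{3758744848335477} \approx 0.27198$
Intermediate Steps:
$w{\left(j \right)} = 12$ ($w{\left(j \right)} = \frac{5}{9} + \frac{988 - 885}{9} = \frac{5}{9} + \frac{1}{9} \cdot 103 = \frac{5}{9} + \frac{103}{9} = 12$)
$Z = \frac{4685898680}{3599044449}$ ($Z = \left(-2090892\right) \left(- \frac{1}{695266}\right) - \frac{300142}{176001} = \frac{1045446}{347633} - \frac{300142}{176001} = \frac{4685898680}{3599044449} \approx 1.302$)
$\frac{568102 + Z}{w{\left(D{\left(8,H{\left(2 \right)} \right)} \right)} + 2088734} = \frac{568102 + \frac{4685898680}{3599044449}}{12 + 2088734} = \frac{2044629035464478}{3599044449 \cdot 2088746} = \frac{2044629035464478}{3599044449} \cdot \frac{1}{2088746} = \frac{1022314517732239}{3758744848335477}$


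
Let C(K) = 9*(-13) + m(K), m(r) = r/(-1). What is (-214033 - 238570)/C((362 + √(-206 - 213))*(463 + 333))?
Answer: 130471414207/83364501465 - 360271988*I*√419/83364501465 ≈ 1.5651 - 0.088462*I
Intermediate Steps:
m(r) = -r (m(r) = r*(-1) = -r)
C(K) = -117 - K (C(K) = 9*(-13) - K = -117 - K)
(-214033 - 238570)/C((362 + √(-206 - 213))*(463 + 333)) = (-214033 - 238570)/(-117 - (362 + √(-206 - 213))*(463 + 333)) = -452603/(-117 - (362 + √(-419))*796) = -452603/(-117 - (362 + I*√419)*796) = -452603/(-117 - (288152 + 796*I*√419)) = -452603/(-117 + (-288152 - 796*I*√419)) = -452603/(-288269 - 796*I*√419)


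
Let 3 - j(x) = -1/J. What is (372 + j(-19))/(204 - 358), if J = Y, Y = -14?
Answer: -5249/2156 ≈ -2.4346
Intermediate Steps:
J = -14
j(x) = 41/14 (j(x) = 3 - (-1)/(-14) = 3 - (-1)*(-1)/14 = 3 - 1*1/14 = 3 - 1/14 = 41/14)
(372 + j(-19))/(204 - 358) = (372 + 41/14)/(204 - 358) = (5249/14)/(-154) = (5249/14)*(-1/154) = -5249/2156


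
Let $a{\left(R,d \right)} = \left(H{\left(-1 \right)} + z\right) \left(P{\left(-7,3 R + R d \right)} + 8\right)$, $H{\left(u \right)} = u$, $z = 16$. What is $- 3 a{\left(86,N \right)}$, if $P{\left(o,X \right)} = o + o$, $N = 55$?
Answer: $270$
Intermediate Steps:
$P{\left(o,X \right)} = 2 o$
$a{\left(R,d \right)} = -90$ ($a{\left(R,d \right)} = \left(-1 + 16\right) \left(2 \left(-7\right) + 8\right) = 15 \left(-14 + 8\right) = 15 \left(-6\right) = -90$)
$- 3 a{\left(86,N \right)} = \left(-3\right) \left(-90\right) = 270$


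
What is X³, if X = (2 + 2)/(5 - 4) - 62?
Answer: -195112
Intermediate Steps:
X = -58 (X = 4/1 - 62 = 1*4 - 62 = 4 - 62 = -58)
X³ = (-58)³ = -195112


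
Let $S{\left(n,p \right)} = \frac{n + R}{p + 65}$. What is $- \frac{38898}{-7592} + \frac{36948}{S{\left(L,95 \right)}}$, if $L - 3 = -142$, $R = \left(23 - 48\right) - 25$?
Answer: $- \frac{7479020473}{239148} \approx -31274.0$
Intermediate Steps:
$R = -50$ ($R = -25 - 25 = -50$)
$L = -139$ ($L = 3 - 142 = -139$)
$S{\left(n,p \right)} = \frac{-50 + n}{65 + p}$ ($S{\left(n,p \right)} = \frac{n - 50}{p + 65} = \frac{-50 + n}{65 + p}$)
$- \frac{38898}{-7592} + \frac{36948}{S{\left(L,95 \right)}} = - \frac{38898}{-7592} + \frac{36948}{\frac{1}{65 + 95} \left(-50 - 139\right)} = \left(-38898\right) \left(- \frac{1}{7592}\right) + \frac{36948}{\frac{1}{160} \left(-189\right)} = \frac{19449}{3796} + \frac{36948}{\frac{1}{160} \left(-189\right)} = \frac{19449}{3796} + \frac{36948}{- \frac{189}{160}} = \frac{19449}{3796} + 36948 \left(- \frac{160}{189}\right) = \frac{19449}{3796} - \frac{1970560}{63} = - \frac{7479020473}{239148}$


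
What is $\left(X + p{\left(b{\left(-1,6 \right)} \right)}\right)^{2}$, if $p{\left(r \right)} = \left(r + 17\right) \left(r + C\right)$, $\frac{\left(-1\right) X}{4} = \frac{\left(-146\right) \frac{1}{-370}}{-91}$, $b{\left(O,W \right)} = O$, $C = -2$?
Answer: $\frac{652521452944}{283417225} \approx 2302.3$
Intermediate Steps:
$X = \frac{292}{16835}$ ($X = - 4 \frac{\left(-146\right) \frac{1}{-370}}{-91} = - 4 \left(-146\right) \left(- \frac{1}{370}\right) \left(- \frac{1}{91}\right) = - 4 \cdot \frac{73}{185} \left(- \frac{1}{91}\right) = \left(-4\right) \left(- \frac{73}{16835}\right) = \frac{292}{16835} \approx 0.017345$)
$p{\left(r \right)} = \left(-2 + r\right) \left(17 + r\right)$ ($p{\left(r \right)} = \left(r + 17\right) \left(r - 2\right) = \left(17 + r\right) \left(-2 + r\right) = \left(-2 + r\right) \left(17 + r\right)$)
$\left(X + p{\left(b{\left(-1,6 \right)} \right)}\right)^{2} = \left(\frac{292}{16835} + \left(-34 + \left(-1\right)^{2} + 15 \left(-1\right)\right)\right)^{2} = \left(\frac{292}{16835} - 48\right)^{2} = \left(- \frac{807788}{16835}\right)^{2} = \frac{652521452944}{283417225}$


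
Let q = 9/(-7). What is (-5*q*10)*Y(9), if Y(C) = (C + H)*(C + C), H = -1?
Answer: 64800/7 ≈ 9257.1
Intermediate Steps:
q = -9/7 (q = 9*(-⅐) = -9/7 ≈ -1.2857)
Y(C) = 2*C*(-1 + C) (Y(C) = (C - 1)*(C + C) = (-1 + C)*(2*C) = 2*C*(-1 + C))
(-5*q*10)*Y(9) = (-5*(-9/7)*10)*(2*9*(-1 + 9)) = ((45/7)*10)*(2*9*8) = (450/7)*144 = 64800/7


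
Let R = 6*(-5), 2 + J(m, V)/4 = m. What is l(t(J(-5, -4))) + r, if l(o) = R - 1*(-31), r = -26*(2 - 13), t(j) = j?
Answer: 287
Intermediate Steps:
J(m, V) = -8 + 4*m
R = -30
r = 286 (r = -26*(-11) = 286)
l(o) = 1 (l(o) = -30 - 1*(-31) = -30 + 31 = 1)
l(t(J(-5, -4))) + r = 1 + 286 = 287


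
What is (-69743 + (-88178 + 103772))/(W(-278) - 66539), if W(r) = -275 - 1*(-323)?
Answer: 54149/66491 ≈ 0.81438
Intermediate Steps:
W(r) = 48 (W(r) = -275 + 323 = 48)
(-69743 + (-88178 + 103772))/(W(-278) - 66539) = (-69743 + (-88178 + 103772))/(48 - 66539) = (-69743 + 15594)/(-66491) = -54149*(-1/66491) = 54149/66491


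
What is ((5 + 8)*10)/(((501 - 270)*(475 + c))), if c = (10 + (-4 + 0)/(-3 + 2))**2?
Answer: 130/155001 ≈ 0.00083870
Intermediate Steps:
c = 196 (c = (10 - 4/(-1))**2 = (10 - 4*(-1))**2 = (10 + 4)**2 = 14**2 = 196)
((5 + 8)*10)/(((501 - 270)*(475 + c))) = ((5 + 8)*10)/(((501 - 270)*(475 + 196))) = (13*10)/((231*671)) = 130/155001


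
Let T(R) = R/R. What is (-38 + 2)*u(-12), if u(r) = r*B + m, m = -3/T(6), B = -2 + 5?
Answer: 1404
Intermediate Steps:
T(R) = 1
B = 3
m = -3 (m = -3/1 = -3*1 = -3)
u(r) = -3 + 3*r (u(r) = r*3 - 3 = 3*r - 3 = -3 + 3*r)
(-38 + 2)*u(-12) = (-38 + 2)*(-3 + 3*(-12)) = -36*(-3 - 36) = -36*(-39) = 1404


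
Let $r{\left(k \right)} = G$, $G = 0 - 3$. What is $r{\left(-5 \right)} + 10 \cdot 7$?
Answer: $67$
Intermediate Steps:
$G = -3$
$r{\left(k \right)} = -3$
$r{\left(-5 \right)} + 10 \cdot 7 = -3 + 10 \cdot 7 = -3 + 70 = 67$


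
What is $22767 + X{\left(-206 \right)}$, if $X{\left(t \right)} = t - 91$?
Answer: $22470$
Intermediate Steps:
$X{\left(t \right)} = -91 + t$ ($X{\left(t \right)} = t - 91 = -91 + t$)
$22767 + X{\left(-206 \right)} = 22767 - 297 = 22470$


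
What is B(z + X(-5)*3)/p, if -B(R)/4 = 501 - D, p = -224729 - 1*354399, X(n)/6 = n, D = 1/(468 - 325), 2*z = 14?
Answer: 35821/10351913 ≈ 0.0034603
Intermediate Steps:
z = 7 (z = (½)*14 = 7)
D = 1/143 ≈ 0.0069930
X(n) = 6*n
p = -579128 (p = -224729 - 354399 = -579128)
B(R) = -286568/143 (B(R) = -4*(501 - 1*1/143) = -4*(501 - 1/143) = -4*71642/143 = -286568/143)
B(z + X(-5)*3)/p = -286568/143/(-579128) = -286568/143*(-1/579128) = 35821/10351913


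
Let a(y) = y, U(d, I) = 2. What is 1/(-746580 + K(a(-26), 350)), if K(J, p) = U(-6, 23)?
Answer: -1/746578 ≈ -1.3394e-6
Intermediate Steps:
K(J, p) = 2
1/(-746580 + K(a(-26), 350)) = 1/(-746580 + 2) = 1/(-746578) = -1/746578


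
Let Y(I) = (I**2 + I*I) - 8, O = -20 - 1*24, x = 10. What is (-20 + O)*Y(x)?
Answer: -12288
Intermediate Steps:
O = -44 (O = -20 - 24 = -44)
Y(I) = -8 + 2*I**2 (Y(I) = (I**2 + I**2) - 8 = 2*I**2 - 8 = -8 + 2*I**2)
(-20 + O)*Y(x) = (-20 - 44)*(-8 + 2*10**2) = -64*(-8 + 2*100) = -64*(-8 + 200) = -64*192 = -12288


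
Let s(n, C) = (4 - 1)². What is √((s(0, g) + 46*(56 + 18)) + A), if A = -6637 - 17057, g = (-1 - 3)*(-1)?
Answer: I*√20281 ≈ 142.41*I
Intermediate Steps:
g = 4 (g = -4*(-1) = 4)
s(n, C) = 9 (s(n, C) = 3² = 9)
A = -23694
√((s(0, g) + 46*(56 + 18)) + A) = √((9 + 46*(56 + 18)) - 23694) = √((9 + 46*74) - 23694) = √((9 + 3404) - 23694) = √(3413 - 23694) = √(-20281) = I*√20281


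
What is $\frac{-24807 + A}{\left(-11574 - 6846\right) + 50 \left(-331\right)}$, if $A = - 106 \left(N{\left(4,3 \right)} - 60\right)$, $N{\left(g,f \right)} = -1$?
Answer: $\frac{18341}{34970} \approx 0.52448$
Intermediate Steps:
$A = 6466$ ($A = - 106 \left(-1 - 60\right) = \left(-106\right) \left(-61\right) = 6466$)
$\frac{-24807 + A}{\left(-11574 - 6846\right) + 50 \left(-331\right)} = \frac{-24807 + 6466}{\left(-11574 - 6846\right) + 50 \left(-331\right)} = - \frac{18341}{\left(-11574 - 6846\right) - 16550} = - \frac{18341}{-18420 - 16550} = - \frac{18341}{-34970} = \left(-18341\right) \left(- \frac{1}{34970}\right) = \frac{18341}{34970}$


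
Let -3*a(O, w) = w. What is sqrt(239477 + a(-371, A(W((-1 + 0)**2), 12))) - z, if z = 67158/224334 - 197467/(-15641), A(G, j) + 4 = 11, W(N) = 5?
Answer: -2519387792/194933783 + 2*sqrt(538818)/3 ≈ 476.44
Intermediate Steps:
A(G, j) = 7 (A(G, j) = -4 + 11 = 7)
a(O, w) = -w/3
z = 2519387792/194933783 (z = 67158*(1/224334) - 197467*(-1/15641) = 3731/12463 + 197467/15641 = 2519387792/194933783 ≈ 12.924)
sqrt(239477 + a(-371, A(W((-1 + 0)**2), 12))) - z = sqrt(239477 - 1/3*7) - 1*2519387792/194933783 = sqrt(239477 - 7/3) - 2519387792/194933783 = sqrt(718424/3) - 2519387792/194933783 = 2*sqrt(538818)/3 - 2519387792/194933783 = -2519387792/194933783 + 2*sqrt(538818)/3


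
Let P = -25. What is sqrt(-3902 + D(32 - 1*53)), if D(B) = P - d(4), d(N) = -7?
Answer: 28*I*sqrt(5) ≈ 62.61*I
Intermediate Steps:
D(B) = -18 (D(B) = -25 - 1*(-7) = -25 + 7 = -18)
sqrt(-3902 + D(32 - 1*53)) = sqrt(-3902 - 18) = sqrt(-3920) = 28*I*sqrt(5)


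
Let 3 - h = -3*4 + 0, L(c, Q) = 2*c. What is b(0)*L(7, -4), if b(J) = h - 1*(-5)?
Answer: 280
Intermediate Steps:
h = 15 (h = 3 - (-3*4 + 0) = 3 - (-12 + 0) = 3 - 1*(-12) = 3 + 12 = 15)
b(J) = 20 (b(J) = 15 - 1*(-5) = 15 + 5 = 20)
b(0)*L(7, -4) = 20*(2*7) = 20*14 = 280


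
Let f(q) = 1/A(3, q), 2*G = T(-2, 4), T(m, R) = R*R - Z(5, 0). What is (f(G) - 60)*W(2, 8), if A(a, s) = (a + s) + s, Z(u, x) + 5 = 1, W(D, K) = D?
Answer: -2758/23 ≈ -119.91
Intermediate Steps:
Z(u, x) = -4 (Z(u, x) = -5 + 1 = -4)
T(m, R) = 4 + R² (T(m, R) = R*R - 1*(-4) = R² + 4 = 4 + R²)
A(a, s) = a + 2*s
G = 10 (G = (4 + 4²)/2 = (4 + 16)/2 = (½)*20 = 10)
f(q) = 1/(3 + 2*q)
(f(G) - 60)*W(2, 8) = (1/(3 + 2*10) - 60)*2 = (1/(3 + 20) - 60)*2 = (1/23 - 60)*2 = -1379/23*2 = -2758/23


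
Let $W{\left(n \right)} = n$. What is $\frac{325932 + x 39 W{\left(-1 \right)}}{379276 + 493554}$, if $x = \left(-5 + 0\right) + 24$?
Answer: $\frac{325191}{872830} \approx 0.37257$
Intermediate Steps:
$x = 19$ ($x = -5 + 24 = 19$)
$\frac{325932 + x 39 W{\left(-1 \right)}}{379276 + 493554} = \frac{325932 + 19 \cdot 39 \left(-1\right)}{379276 + 493554} = \frac{325932 + 741 \left(-1\right)}{872830} = \left(325932 - 741\right) \frac{1}{872830} = 325191 \cdot \frac{1}{872830} = \frac{325191}{872830}$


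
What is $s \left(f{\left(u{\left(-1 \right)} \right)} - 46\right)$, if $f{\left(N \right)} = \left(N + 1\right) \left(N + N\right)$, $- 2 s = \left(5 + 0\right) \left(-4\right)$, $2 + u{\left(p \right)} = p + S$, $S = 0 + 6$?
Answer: $-220$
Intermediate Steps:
$S = 6$
$u{\left(p \right)} = 4 + p$ ($u{\left(p \right)} = -2 + \left(p + 6\right) = -2 + \left(6 + p\right) = 4 + p$)
$s = 10$ ($s = - \frac{\left(5 + 0\right) \left(-4\right)}{2} = - \frac{5 \left(-4\right)}{2} = \left(- \frac{1}{2}\right) \left(-20\right) = 10$)
$f{\left(N \right)} = 2 N \left(1 + N\right)$ ($f{\left(N \right)} = \left(1 + N\right) 2 N = 2 N \left(1 + N\right)$)
$s \left(f{\left(u{\left(-1 \right)} \right)} - 46\right) = 10 \left(2 \left(4 - 1\right) \left(1 + \left(4 - 1\right)\right) - 46\right) = 10 \left(2 \cdot 3 \left(1 + 3\right) - 46\right) = 10 \left(2 \cdot 3 \cdot 4 - 46\right) = 10 \left(24 - 46\right) = 10 \left(-22\right) = -220$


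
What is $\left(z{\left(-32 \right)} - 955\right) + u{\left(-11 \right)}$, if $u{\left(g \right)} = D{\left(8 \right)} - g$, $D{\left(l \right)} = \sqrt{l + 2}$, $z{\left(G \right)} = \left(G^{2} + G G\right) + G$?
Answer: $1072 + \sqrt{10} \approx 1075.2$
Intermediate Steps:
$z{\left(G \right)} = G + 2 G^{2}$ ($z{\left(G \right)} = \left(G^{2} + G^{2}\right) + G = 2 G^{2} + G = G + 2 G^{2}$)
$D{\left(l \right)} = \sqrt{2 + l}$
$u{\left(g \right)} = \sqrt{10} - g$ ($u{\left(g \right)} = \sqrt{2 + 8} - g = \sqrt{10} - g$)
$\left(z{\left(-32 \right)} - 955\right) + u{\left(-11 \right)} = \left(- 32 \left(1 + 2 \left(-32\right)\right) - 955\right) + \left(\sqrt{10} - -11\right) = \left(- 32 \left(1 - 64\right) - 955\right) + \left(\sqrt{10} + 11\right) = \left(\left(-32\right) \left(-63\right) - 955\right) + \left(11 + \sqrt{10}\right) = \left(2016 - 955\right) + \left(11 + \sqrt{10}\right) = 1061 + \left(11 + \sqrt{10}\right) = 1072 + \sqrt{10}$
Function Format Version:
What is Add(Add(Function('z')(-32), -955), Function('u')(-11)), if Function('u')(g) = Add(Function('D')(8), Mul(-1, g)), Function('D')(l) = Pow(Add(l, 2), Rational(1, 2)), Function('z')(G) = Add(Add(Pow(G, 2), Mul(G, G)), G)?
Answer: Add(1072, Pow(10, Rational(1, 2))) ≈ 1075.2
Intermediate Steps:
Function('z')(G) = Add(G, Mul(2, Pow(G, 2))) (Function('z')(G) = Add(Add(Pow(G, 2), Pow(G, 2)), G) = Add(Mul(2, Pow(G, 2)), G) = Add(G, Mul(2, Pow(G, 2))))
Function('D')(l) = Pow(Add(2, l), Rational(1, 2))
Function('u')(g) = Add(Pow(10, Rational(1, 2)), Mul(-1, g)) (Function('u')(g) = Add(Pow(Add(2, 8), Rational(1, 2)), Mul(-1, g)) = Add(Pow(10, Rational(1, 2)), Mul(-1, g)))
Add(Add(Function('z')(-32), -955), Function('u')(-11)) = Add(Add(Mul(-32, Add(1, Mul(2, -32))), -955), Add(Pow(10, Rational(1, 2)), Mul(-1, -11))) = Add(Add(Mul(-32, Add(1, -64)), -955), Add(Pow(10, Rational(1, 2)), 11)) = Add(Add(Mul(-32, -63), -955), Add(11, Pow(10, Rational(1, 2)))) = Add(Add(2016, -955), Add(11, Pow(10, Rational(1, 2)))) = Add(1061, Add(11, Pow(10, Rational(1, 2)))) = Add(1072, Pow(10, Rational(1, 2)))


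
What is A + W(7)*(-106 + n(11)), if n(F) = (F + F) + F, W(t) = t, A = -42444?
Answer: -42955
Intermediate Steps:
n(F) = 3*F (n(F) = 2*F + F = 3*F)
A + W(7)*(-106 + n(11)) = -42444 + 7*(-106 + 3*11) = -42444 + 7*(-106 + 33) = -42444 + 7*(-73) = -42444 - 511 = -42955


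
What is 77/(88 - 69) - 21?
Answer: -322/19 ≈ -16.947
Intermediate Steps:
77/(88 - 69) - 21 = 77/19 - 21 = -322/19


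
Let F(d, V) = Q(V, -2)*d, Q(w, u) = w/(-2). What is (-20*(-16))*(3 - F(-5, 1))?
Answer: 160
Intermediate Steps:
Q(w, u) = -w/2 (Q(w, u) = w*(-½) = -w/2)
F(d, V) = -V*d/2 (F(d, V) = (-V/2)*d = -V*d/2)
(-20*(-16))*(3 - F(-5, 1)) = (-20*(-16))*(3 - (-1)*(-5)/2) = 320*(3 - 1*5/2) = 320*(3 - 5/2) = 320*(½) = 160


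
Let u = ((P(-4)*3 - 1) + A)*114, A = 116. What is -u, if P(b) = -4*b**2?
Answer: 8778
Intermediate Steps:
u = -8778 (u = ((-4*(-4)**2*3 - 1) + 116)*114 = ((-4*16*3 - 1) + 116)*114 = ((-64*3 - 1) + 116)*114 = ((-192 - 1) + 116)*114 = (-193 + 116)*114 = -77*114 = -8778)
-u = -1*(-8778) = 8778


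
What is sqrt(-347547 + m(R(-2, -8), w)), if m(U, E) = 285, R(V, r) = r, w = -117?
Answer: I*sqrt(347262) ≈ 589.29*I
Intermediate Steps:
sqrt(-347547 + m(R(-2, -8), w)) = sqrt(-347547 + 285) = sqrt(-347262) = I*sqrt(347262)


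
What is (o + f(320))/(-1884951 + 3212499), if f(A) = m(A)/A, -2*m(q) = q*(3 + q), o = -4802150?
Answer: -3201541/885032 ≈ -3.6174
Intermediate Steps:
m(q) = -q*(3 + q)/2
f(A) = -3/2 - A/2 (f(A) = (-A*(3 + A)/2)/A = -3/2 - A/2)
(o + f(320))/(-1884951 + 3212499) = (-4802150 + (-3/2 - 1/2*320))/(-1884951 + 3212499) = (-4802150 + (-3/2 - 160))/1327548 = (-4802150 - 323/2)*(1/1327548) = -9604623/2*1/1327548 = -3201541/885032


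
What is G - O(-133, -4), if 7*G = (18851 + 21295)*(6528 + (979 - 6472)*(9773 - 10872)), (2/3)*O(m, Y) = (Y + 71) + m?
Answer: 242615727603/7 ≈ 3.4659e+10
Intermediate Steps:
O(m, Y) = 213/2 + 3*Y/2 + 3*m/2 (O(m, Y) = 3*((Y + 71) + m)/2 = 3*((71 + Y) + m)/2 = 3*(71 + Y + m)/2 = 213/2 + 3*Y/2 + 3*m/2)
G = 242615726910/7 (G = ((18851 + 21295)*(6528 + (979 - 6472)*(9773 - 10872)))/7 = (40146*(6528 - 5493*(-1099)))/7 = (40146*(6528 + 6036807))/7 = (40146*6043335)/7 = (1/7)*242615726910 = 242615726910/7 ≈ 3.4659e+10)
G - O(-133, -4) = 242615726910/7 - (213/2 + (3/2)*(-4) + (3/2)*(-133)) = 242615726910/7 - (213/2 - 6 - 399/2) = 242615726910/7 - 1*(-99) = 242615726910/7 + 99 = 242615727603/7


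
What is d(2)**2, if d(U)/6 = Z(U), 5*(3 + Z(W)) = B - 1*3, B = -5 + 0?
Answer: 19044/25 ≈ 761.76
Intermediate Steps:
B = -5
Z(W) = -23/5 (Z(W) = -3 + (-5 - 1*3)/5 = -3 + (-5 - 3)/5 = -3 + (1/5)*(-8) = -3 - 8/5 = -23/5)
d(U) = -138/5 (d(U) = 6*(-23/5) = -138/5)
d(2)**2 = (-138/5)**2 = 19044/25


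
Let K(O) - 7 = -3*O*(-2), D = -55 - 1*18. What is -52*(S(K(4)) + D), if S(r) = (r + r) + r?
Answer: -1040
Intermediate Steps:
D = -73 (D = -55 - 18 = -73)
K(O) = 7 + 6*O (K(O) = 7 - 3*O*(-2) = 7 + 6*O)
S(r) = 3*r (S(r) = 2*r + r = 3*r)
-52*(S(K(4)) + D) = -52*(3*(7 + 6*4) - 73) = -52*(3*(7 + 24) - 73) = -52*(3*31 - 73) = -52*(93 - 73) = -52*20 = -1040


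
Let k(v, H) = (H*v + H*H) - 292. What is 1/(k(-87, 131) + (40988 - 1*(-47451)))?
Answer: 1/93911 ≈ 1.0648e-5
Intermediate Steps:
k(v, H) = -292 + H² + H*v (k(v, H) = (H*v + H²) - 292 = (H² + H*v) - 292 = -292 + H² + H*v)
1/(k(-87, 131) + (40988 - 1*(-47451))) = 1/((-292 + 131² + 131*(-87)) + (40988 - 1*(-47451))) = 1/((-292 + 17161 - 11397) + (40988 + 47451)) = 1/(5472 + 88439) = 1/93911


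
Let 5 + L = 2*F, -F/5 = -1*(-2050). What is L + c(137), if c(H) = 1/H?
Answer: -2809184/137 ≈ -20505.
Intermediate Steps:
F = -10250 (F = -(-5)*(-2050) = -5*2050 = -10250)
L = -20505 (L = -5 + 2*(-10250) = -5 - 20500 = -20505)
L + c(137) = -20505 + 1/137 = -2809184/137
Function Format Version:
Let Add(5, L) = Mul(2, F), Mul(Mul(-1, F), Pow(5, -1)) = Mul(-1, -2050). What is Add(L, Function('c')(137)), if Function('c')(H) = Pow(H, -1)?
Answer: Rational(-2809184, 137) ≈ -20505.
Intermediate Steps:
F = -10250 (F = Mul(-5, Mul(-1, -2050)) = Mul(-5, 2050) = -10250)
L = -20505 (L = Add(-5, Mul(2, -10250)) = Add(-5, -20500) = -20505)
Add(L, Function('c')(137)) = Add(-20505, Pow(137, -1)) = Add(-20505, Rational(1, 137)) = Rational(-2809184, 137)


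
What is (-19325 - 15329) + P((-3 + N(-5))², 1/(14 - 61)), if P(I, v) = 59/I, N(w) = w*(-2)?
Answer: -1697987/49 ≈ -34653.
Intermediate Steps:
N(w) = -2*w
(-19325 - 15329) + P((-3 + N(-5))², 1/(14 - 61)) = (-19325 - 15329) + 59/((-3 - 2*(-5))²) = -34654 + 59/((-3 + 10)²) = -34654 + 59/(7²) = -34654 + 59/49 = -1697987/49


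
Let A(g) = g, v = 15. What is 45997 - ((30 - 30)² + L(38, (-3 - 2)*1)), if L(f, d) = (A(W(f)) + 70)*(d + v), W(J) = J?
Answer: 44917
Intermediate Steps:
L(f, d) = (15 + d)*(70 + f) (L(f, d) = (f + 70)*(d + 15) = (70 + f)*(15 + d) = (15 + d)*(70 + f))
45997 - ((30 - 30)² + L(38, (-3 - 2)*1)) = 45997 - ((30 - 30)² + (1050 + 15*38 + 70*((-3 - 2)*1) + ((-3 - 2)*1)*38)) = 45997 - (0² + (1050 + 570 + 70*(-5*1) - 5*1*38)) = 45997 - (0 + (1050 + 570 + 70*(-5) - 5*38)) = 45997 - (0 + (1050 + 570 - 350 - 190)) = 45997 - (0 + 1080) = 45997 - 1*1080 = 45997 - 1080 = 44917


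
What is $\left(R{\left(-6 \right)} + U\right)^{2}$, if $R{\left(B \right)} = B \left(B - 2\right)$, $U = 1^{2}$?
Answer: $2401$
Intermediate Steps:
$U = 1$
$R{\left(B \right)} = B \left(-2 + B\right)$
$\left(R{\left(-6 \right)} + U\right)^{2} = \left(- 6 \left(-2 - 6\right) + 1\right)^{2} = \left(\left(-6\right) \left(-8\right) + 1\right)^{2} = \left(48 + 1\right)^{2} = 49^{2} = 2401$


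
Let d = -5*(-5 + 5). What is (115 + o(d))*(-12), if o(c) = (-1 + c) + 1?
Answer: -1380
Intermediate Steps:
d = 0 (d = -5*0 = 0)
o(c) = c
(115 + o(d))*(-12) = (115 + 0)*(-12) = 115*(-12) = -1380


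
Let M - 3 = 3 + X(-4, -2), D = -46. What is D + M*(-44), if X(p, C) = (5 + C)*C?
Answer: -46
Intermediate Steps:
X(p, C) = C*(5 + C)
M = 0 (M = 3 + (3 - 2*(5 - 2)) = 3 + (3 - 2*3) = 3 + (3 - 6) = 3 - 3 = 0)
D + M*(-44) = -46 + 0*(-44) = -46 + 0 = -46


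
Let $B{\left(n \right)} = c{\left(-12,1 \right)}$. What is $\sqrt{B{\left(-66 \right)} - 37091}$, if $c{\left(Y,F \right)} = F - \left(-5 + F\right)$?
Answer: $i \sqrt{37086} \approx 192.58 i$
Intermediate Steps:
$c{\left(Y,F \right)} = 5$ ($c{\left(Y,F \right)} = F - \left(-5 + F\right) = 5$)
$B{\left(n \right)} = 5$
$\sqrt{B{\left(-66 \right)} - 37091} = \sqrt{5 - 37091} = \sqrt{-37086} = i \sqrt{37086}$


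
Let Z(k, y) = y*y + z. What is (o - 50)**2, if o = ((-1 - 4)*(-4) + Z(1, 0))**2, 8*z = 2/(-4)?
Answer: 7914059521/65536 ≈ 1.2076e+5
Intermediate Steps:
z = -1/16 (z = (2/(-4))/8 = (2*(-1/4))/8 = (1/8)*(-1/2) = -1/16 ≈ -0.062500)
Z(k, y) = -1/16 + y**2 (Z(k, y) = y*y - 1/16 = y**2 - 1/16 = -1/16 + y**2)
o = 101761/256 (o = ((-1 - 4)*(-4) + (-1/16 + 0**2))**2 = (-5*(-4) + (-1/16 + 0))**2 = (20 - 1/16)**2 = (319/16)**2 = 101761/256 ≈ 397.50)
(o - 50)**2 = (101761/256 - 50)**2 = (88961/256)**2 = 7914059521/65536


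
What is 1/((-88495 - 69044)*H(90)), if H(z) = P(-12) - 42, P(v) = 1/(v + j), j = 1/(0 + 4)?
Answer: 47/311612142 ≈ 1.5083e-7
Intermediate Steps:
j = 1/4 ≈ 0.25000
P(v) = 1/(1/4 + v) (P(v) = 1/(v + 1/4) = 1/(1/4 + v))
H(z) = -1978/47 (H(z) = 4/(1 + 4*(-12)) - 42 = 4/(1 - 48) - 42 = 4/(-47) - 42 = 4*(-1/47) - 42 = -4/47 - 42 = -1978/47)
1/((-88495 - 69044)*H(90)) = 1/((-88495 - 69044)*(-1978/47)) = -47/1978/(-157539) = -1/157539*(-47/1978) = 47/311612142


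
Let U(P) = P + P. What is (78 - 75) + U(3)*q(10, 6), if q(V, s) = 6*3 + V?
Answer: 171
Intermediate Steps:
U(P) = 2*P
q(V, s) = 18 + V
(78 - 75) + U(3)*q(10, 6) = (78 - 75) + (2*3)*(18 + 10) = 3 + 6*28 = 3 + 168 = 171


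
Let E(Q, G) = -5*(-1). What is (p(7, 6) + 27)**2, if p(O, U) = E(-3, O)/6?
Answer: 27889/36 ≈ 774.69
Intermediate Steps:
E(Q, G) = 5
p(O, U) = 5/6
(p(7, 6) + 27)**2 = (5/6 + 27)**2 = (167/6)**2 = 27889/36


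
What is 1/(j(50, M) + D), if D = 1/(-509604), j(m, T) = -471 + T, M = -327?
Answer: -509604/406663993 ≈ -0.0012531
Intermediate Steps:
D = -1/509604 ≈ -1.9623e-6
1/(j(50, M) + D) = 1/((-471 - 327) - 1/509604) = 1/(-798 - 1/509604) = 1/(-406663993/509604) = -509604/406663993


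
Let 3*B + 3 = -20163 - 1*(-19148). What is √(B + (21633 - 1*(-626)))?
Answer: √197277/3 ≈ 148.05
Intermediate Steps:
B = -1018/3 (B = -1 + (-20163 - 1*(-19148))/3 = -1 + (-20163 + 19148)/3 = -1 + (⅓)*(-1015) = -1 - 1015/3 = -1018/3 ≈ -339.33)
√(B + (21633 - 1*(-626))) = √(-1018/3 + (21633 - 1*(-626))) = √(-1018/3 + (21633 + 626)) = √(-1018/3 + 22259) = √(65759/3) = √197277/3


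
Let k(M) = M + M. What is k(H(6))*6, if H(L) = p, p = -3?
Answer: -36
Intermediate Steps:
H(L) = -3
k(M) = 2*M
k(H(6))*6 = (2*(-3))*6 = -6*6 = -36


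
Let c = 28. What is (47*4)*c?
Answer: 5264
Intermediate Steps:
(47*4)*c = (47*4)*28 = 188*28 = 5264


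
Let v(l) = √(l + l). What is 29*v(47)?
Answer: 29*√94 ≈ 281.17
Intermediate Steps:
v(l) = √2*√l (v(l) = √(2*l) = √2*√l)
29*v(47) = 29*(√2*√47) = 29*√94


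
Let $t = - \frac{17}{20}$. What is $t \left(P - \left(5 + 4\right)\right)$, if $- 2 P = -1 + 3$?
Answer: $\frac{17}{2} \approx 8.5$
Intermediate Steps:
$P = -1$ ($P = - \frac{-1 + 3}{2} = \left(- \frac{1}{2}\right) 2 = -1$)
$t = - \frac{17}{20}$ ($t = \left(-17\right) \frac{1}{20} = - \frac{17}{20} \approx -0.85$)
$t \left(P - \left(5 + 4\right)\right) = - \frac{17 \left(-1 - \left(5 + 4\right)\right)}{20} = - \frac{17 \left(-1 - 9\right)}{20} = \left(- \frac{17}{20}\right) \left(-10\right) = \frac{17}{2}$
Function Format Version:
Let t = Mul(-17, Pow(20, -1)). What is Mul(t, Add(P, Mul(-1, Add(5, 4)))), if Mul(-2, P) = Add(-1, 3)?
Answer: Rational(17, 2) ≈ 8.5000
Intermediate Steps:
P = -1 (P = Mul(Rational(-1, 2), Add(-1, 3)) = Mul(Rational(-1, 2), 2) = -1)
t = Rational(-17, 20) (t = Mul(-17, Rational(1, 20)) = Rational(-17, 20) ≈ -0.85000)
Mul(t, Add(P, Mul(-1, Add(5, 4)))) = Mul(Rational(-17, 20), Add(-1, Mul(-1, Add(5, 4)))) = Mul(Rational(-17, 20), Add(-1, Mul(-1, 9))) = Mul(Rational(-17, 20), Add(-1, -9)) = Mul(Rational(-17, 20), -10) = Rational(17, 2)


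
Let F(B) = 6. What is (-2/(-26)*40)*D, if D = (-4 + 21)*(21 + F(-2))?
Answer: 18360/13 ≈ 1412.3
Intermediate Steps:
D = 459 (D = (-4 + 21)*(21 + 6) = 17*27 = 459)
(-2/(-26)*40)*D = (-2/(-26)*40)*459 = (-2*(-1/26)*40)*459 = ((1/13)*40)*459 = (40/13)*459 = 18360/13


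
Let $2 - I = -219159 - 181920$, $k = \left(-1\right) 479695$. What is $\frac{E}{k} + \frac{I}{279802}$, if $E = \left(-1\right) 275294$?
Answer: $\frac{269424362083}{134219620390} \approx 2.0073$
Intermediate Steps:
$k = -479695$
$I = 401081$ ($I = 2 - \left(-219159 - 181920\right) = 2 - -401079 = 2 + 401079 = 401081$)
$E = -275294$
$\frac{E}{k} + \frac{I}{279802} = - \frac{275294}{-479695} + \frac{401081}{279802} = \left(-275294\right) \left(- \frac{1}{479695}\right) + 401081 \cdot \frac{1}{279802} = \frac{275294}{479695} + \frac{401081}{279802} = \frac{269424362083}{134219620390}$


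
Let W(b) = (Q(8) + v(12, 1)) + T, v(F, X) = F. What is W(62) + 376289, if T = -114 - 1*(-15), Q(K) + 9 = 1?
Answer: 376194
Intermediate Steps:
Q(K) = -8 (Q(K) = -9 + 1 = -8)
T = -99 (T = -114 + 15 = -99)
W(b) = -95 (W(b) = (-8 + 12) - 99 = 4 - 99 = -95)
W(62) + 376289 = -95 + 376289 = 376194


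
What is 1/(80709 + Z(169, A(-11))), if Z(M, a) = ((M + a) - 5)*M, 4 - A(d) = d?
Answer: 1/110960 ≈ 9.0123e-6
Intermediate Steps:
A(d) = 4 - d
Z(M, a) = M*(-5 + M + a) (Z(M, a) = (-5 + M + a)*M = M*(-5 + M + a))
1/(80709 + Z(169, A(-11))) = 1/(80709 + 169*(-5 + 169 + (4 - 1*(-11)))) = 1/(80709 + 169*(-5 + 169 + (4 + 11))) = 1/(80709 + 169*(-5 + 169 + 15)) = 1/(80709 + 169*179) = 1/(80709 + 30251) = 1/110960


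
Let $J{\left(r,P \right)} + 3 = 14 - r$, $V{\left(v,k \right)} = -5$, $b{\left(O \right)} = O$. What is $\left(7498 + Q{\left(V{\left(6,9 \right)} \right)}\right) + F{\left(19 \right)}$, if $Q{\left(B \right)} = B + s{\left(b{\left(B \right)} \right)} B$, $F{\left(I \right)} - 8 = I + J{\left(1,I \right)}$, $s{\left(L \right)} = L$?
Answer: $7555$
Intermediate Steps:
$J{\left(r,P \right)} = 11 - r$ ($J{\left(r,P \right)} = -3 - \left(-14 + r\right) = 11 - r$)
$F{\left(I \right)} = 18 + I$ ($F{\left(I \right)} = 8 + \left(I + \left(11 - 1\right)\right) = 8 + \left(I + 10\right) = 8 + \left(10 + I\right) = 18 + I$)
$Q{\left(B \right)} = B + B^{2}$ ($Q{\left(B \right)} = B + B B = B + B^{2}$)
$\left(7498 + Q{\left(V{\left(6,9 \right)} \right)}\right) + F{\left(19 \right)} = \left(7498 - 5 \left(1 - 5\right)\right) + \left(18 + 19\right) = \left(7498 - -20\right) + 37 = \left(7498 + 20\right) + 37 = 7518 + 37 = 7555$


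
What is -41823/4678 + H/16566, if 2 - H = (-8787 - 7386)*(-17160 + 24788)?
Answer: 288210504085/38747874 ≈ 7438.1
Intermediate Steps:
H = 123367646 (H = 2 - (-8787 - 7386)*(-17160 + 24788) = 2 - (-16173)*7628 = 2 - 1*(-123367644) = 2 + 123367644 = 123367646)
-41823/4678 + H/16566 = -41823/4678 + 123367646/16566 = -41823*1/4678 + 123367646*(1/16566) = -41823/4678 + 61683823/8283 = 288210504085/38747874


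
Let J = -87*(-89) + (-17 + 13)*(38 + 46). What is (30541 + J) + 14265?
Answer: 52213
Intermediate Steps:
J = 7407 (J = 7743 - 4*84 = 7743 - 336 = 7407)
(30541 + J) + 14265 = (30541 + 7407) + 14265 = 37948 + 14265 = 52213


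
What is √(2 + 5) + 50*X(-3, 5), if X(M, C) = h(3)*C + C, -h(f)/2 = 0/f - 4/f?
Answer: 2750/3 + √7 ≈ 919.31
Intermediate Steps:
h(f) = 8/f (h(f) = -2*(0/f - 4/f) = -2*(0 - 4/f) = -(-8)/f = 8/f)
X(M, C) = 11*C/3 (X(M, C) = (8/3)*C + C = (8*(⅓))*C + C = 8*C/3 + C = 11*C/3)
√(2 + 5) + 50*X(-3, 5) = √(2 + 5) + 50*((11/3)*5) = √7 + 50*(55/3) = √7 + 2750/3 = 2750/3 + √7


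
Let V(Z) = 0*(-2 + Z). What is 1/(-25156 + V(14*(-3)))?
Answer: -1/25156 ≈ -3.9752e-5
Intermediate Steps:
V(Z) = 0
1/(-25156 + V(14*(-3))) = 1/(-25156 + 0) = 1/(-25156) = -1/25156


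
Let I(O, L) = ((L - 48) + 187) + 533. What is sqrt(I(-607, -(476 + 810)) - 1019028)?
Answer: I*sqrt(1019642) ≈ 1009.8*I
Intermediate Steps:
I(O, L) = 672 + L (I(O, L) = ((-48 + L) + 187) + 533 = (139 + L) + 533 = 672 + L)
sqrt(I(-607, -(476 + 810)) - 1019028) = sqrt((672 - (476 + 810)) - 1019028) = sqrt((672 - 1*1286) - 1019028) = sqrt((672 - 1286) - 1019028) = sqrt(-614 - 1019028) = sqrt(-1019642) = I*sqrt(1019642)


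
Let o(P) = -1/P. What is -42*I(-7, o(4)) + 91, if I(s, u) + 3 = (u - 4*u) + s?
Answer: 959/2 ≈ 479.50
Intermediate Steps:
I(s, u) = -3 + s - 3*u (I(s, u) = -3 + ((u - 4*u) + s) = -3 + (-3*u + s) = -3 + (s - 3*u) = -3 + s - 3*u)
-42*I(-7, o(4)) + 91 = -42*(-3 - 7 - (-3)/4) + 91 = -42*(-3 - 7 - 3*(-¼)) + 91 = -42*(-3 - 7 + ¾) + 91 = -42*(-37/4) + 91 = 777/2 + 91 = 959/2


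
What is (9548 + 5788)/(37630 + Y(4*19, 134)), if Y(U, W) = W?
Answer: 426/1049 ≈ 0.40610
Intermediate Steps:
(9548 + 5788)/(37630 + Y(4*19, 134)) = (9548 + 5788)/(37630 + 134) = 15336/37764 = 15336*(1/37764) = 426/1049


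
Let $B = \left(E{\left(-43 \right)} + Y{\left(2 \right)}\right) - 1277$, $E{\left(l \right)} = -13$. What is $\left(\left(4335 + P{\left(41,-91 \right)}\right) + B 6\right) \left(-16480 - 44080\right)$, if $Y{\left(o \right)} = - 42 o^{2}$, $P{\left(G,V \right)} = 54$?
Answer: $263981040$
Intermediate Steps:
$B = -1458$ ($B = \left(-13 - 42 \cdot 2^{2}\right) - 1277 = \left(-13 - 168\right) - 1277 = -181 - 1277 = -1458$)
$\left(\left(4335 + P{\left(41,-91 \right)}\right) + B 6\right) \left(-16480 - 44080\right) = \left(\left(4335 + 54\right) - 8748\right) \left(-16480 - 44080\right) = \left(4389 - 8748\right) \left(-60560\right) = \left(-4359\right) \left(-60560\right) = 263981040$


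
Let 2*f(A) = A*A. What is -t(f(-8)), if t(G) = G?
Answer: -32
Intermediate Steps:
f(A) = A²/2 (f(A) = (A*A)/2 = A²/2)
-t(f(-8)) = -(-8)²/2 = -64/2 = -1*32 = -32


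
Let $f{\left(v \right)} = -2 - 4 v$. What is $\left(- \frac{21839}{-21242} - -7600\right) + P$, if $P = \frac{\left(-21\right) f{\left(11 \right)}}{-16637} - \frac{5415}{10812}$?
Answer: $\frac{4840225682153457}{636832483508} \approx 7600.5$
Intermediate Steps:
$P = - \frac{33511249}{59959748}$ ($P = \frac{\left(-21\right) \left(-2 - 44\right)}{-16637} - \frac{5415}{10812} = - 21 \left(-2 - 44\right) \left(- \frac{1}{16637}\right) - \frac{1805}{3604} = \left(-21\right) \left(-46\right) \left(- \frac{1}{16637}\right) - \frac{1805}{3604} = 966 \left(- \frac{1}{16637}\right) - \frac{1805}{3604} = - \frac{966}{16637} - \frac{1805}{3604} = - \frac{33511249}{59959748} \approx -0.5589$)
$\left(- \frac{21839}{-21242} - -7600\right) + P = \left(- \frac{21839}{-21242} - -7600\right) - \frac{33511249}{59959748} = \left(\left(-21839\right) \left(- \frac{1}{21242}\right) + 7600\right) - \frac{33511249}{59959748} = \left(\frac{21839}{21242} + 7600\right) - \frac{33511249}{59959748} = \frac{161461039}{21242} - \frac{33511249}{59959748} = \frac{4840225682153457}{636832483508}$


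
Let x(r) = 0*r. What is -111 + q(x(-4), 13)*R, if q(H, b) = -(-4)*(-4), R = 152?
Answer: -2543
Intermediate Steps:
x(r) = 0
q(H, b) = -16 (q(H, b) = -4*4 = -16)
-111 + q(x(-4), 13)*R = -111 - 16*152 = -111 - 2432 = -2543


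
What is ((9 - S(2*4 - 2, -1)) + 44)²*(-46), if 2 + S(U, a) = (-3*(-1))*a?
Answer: -154744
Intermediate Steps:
S(U, a) = -2 + 3*a (S(U, a) = -2 + (-3*(-1))*a = -2 + 3*a)
((9 - S(2*4 - 2, -1)) + 44)²*(-46) = ((9 - (-2 + 3*(-1))) + 44)²*(-46) = ((9 - (-2 - 3)) + 44)²*(-46) = ((9 - 1*(-5)) + 44)²*(-46) = ((9 + 5) + 44)²*(-46) = (14 + 44)²*(-46) = 58²*(-46) = 3364*(-46) = -154744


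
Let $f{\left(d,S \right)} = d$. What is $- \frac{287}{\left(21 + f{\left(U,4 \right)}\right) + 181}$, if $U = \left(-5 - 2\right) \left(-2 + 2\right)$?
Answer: $- \frac{287}{202} \approx -1.4208$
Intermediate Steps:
$U = 0$ ($U = \left(-7\right) 0 = 0$)
$- \frac{287}{\left(21 + f{\left(U,4 \right)}\right) + 181} = - \frac{287}{\left(21 + 0\right) + 181} = - \frac{287}{21 + 181} = - \frac{287}{202}$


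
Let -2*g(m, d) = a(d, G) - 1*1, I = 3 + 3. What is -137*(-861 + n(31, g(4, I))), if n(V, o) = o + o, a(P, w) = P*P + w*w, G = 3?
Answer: 123985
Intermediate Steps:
I = 6
a(P, w) = P² + w²
g(m, d) = -4 - d²/2 (g(m, d) = -((d² + 3²) - 1*1)/2 = -((d² + 9) - 1)/2 = -((9 + d²) - 1)/2 = -(8 + d²)/2 = -4 - d²/2)
n(V, o) = 2*o
-137*(-861 + n(31, g(4, I))) = -137*(-861 + 2*(-4 - ½*6²)) = -137*(-861 + 2*(-4 - ½*36)) = -137*(-861 + 2*(-4 - 18)) = -137*(-861 + 2*(-22)) = -137*(-861 - 44) = -137*(-905) = 123985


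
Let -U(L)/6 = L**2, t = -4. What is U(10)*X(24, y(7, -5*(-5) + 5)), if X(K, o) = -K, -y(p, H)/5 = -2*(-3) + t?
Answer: 14400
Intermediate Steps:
y(p, H) = -10 (y(p, H) = -5*(-2*(-3) - 4) = -5*(6 - 4) = -5*2 = -10)
U(L) = -6*L**2
U(10)*X(24, y(7, -5*(-5) + 5)) = (-6*10**2)*(-1*24) = -6*100*(-24) = -600*(-24) = 14400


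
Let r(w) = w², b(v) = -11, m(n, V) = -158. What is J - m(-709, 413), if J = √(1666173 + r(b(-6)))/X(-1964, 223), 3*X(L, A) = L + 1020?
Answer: 158 - 147*√694/944 ≈ 153.90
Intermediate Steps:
X(L, A) = 340 + L/3 (X(L, A) = (L + 1020)/3 = (1020 + L)/3 = 340 + L/3)
J = -147*√694/944 (J = √(1666173 + (-11)²)/(340 + (⅓)*(-1964)) = √(1666173 + 121)/(340 - 1964/3) = √1666294/(-944/3) = (49*√694)*(-3/944) = -147*√694/944 ≈ -4.1023)
J - m(-709, 413) = -147*√694/944 - 1*(-158) = -147*√694/944 + 158 = 158 - 147*√694/944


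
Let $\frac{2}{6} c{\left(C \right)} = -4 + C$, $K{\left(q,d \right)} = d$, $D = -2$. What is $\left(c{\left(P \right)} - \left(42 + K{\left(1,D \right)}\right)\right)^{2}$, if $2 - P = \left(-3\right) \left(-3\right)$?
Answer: $5329$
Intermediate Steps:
$P = -7$ ($P = 2 - \left(-3\right) \left(-3\right) = 2 - 9 = -7$)
$c{\left(C \right)} = -12 + 3 C$ ($c{\left(C \right)} = 3 \left(-4 + C\right) = -12 + 3 C$)
$\left(c{\left(P \right)} - \left(42 + K{\left(1,D \right)}\right)\right)^{2} = \left(\left(-12 + 3 \left(-7\right)\right) - 40\right)^{2} = \left(\left(-12 - 21\right) + \left(\left(-38 - 4\right) + 2\right)\right)^{2} = \left(-33 + \left(-42 + 2\right)\right)^{2} = \left(-33 - 40\right)^{2} = \left(-73\right)^{2} = 5329$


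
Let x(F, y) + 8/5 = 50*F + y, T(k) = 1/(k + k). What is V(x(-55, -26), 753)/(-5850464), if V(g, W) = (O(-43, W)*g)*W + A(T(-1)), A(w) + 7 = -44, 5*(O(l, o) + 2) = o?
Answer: 7770045627/146261600 ≈ 53.124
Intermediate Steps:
O(l, o) = -2 + o/5
T(k) = 1/(2*k)
A(w) = -51 (A(w) = -7 - 44 = -51)
x(F, y) = -8/5 + y + 50*F (x(F, y) = -8/5 + (50*F + y) = -8/5 + (y + 50*F) = -8/5 + y + 50*F)
V(g, W) = -51 + W*g*(-2 + W/5) (V(g, W) = ((-2 + W/5)*g)*W - 51 = (g*(-2 + W/5))*W - 51 = W*g*(-2 + W/5) - 51 = -51 + W*g*(-2 + W/5))
V(x(-55, -26), 753)/(-5850464) = (-51 + (⅕)*753*(-8/5 - 26 + 50*(-55))*(-10 + 753))/(-5850464) = (-51 + (⅕)*753*(-8/5 - 26 - 2750)*743)*(-1/5850464) = (-51 + (⅕)*753*(-13888/5)*743)*(-1/5850464) = (-51 - 7770044352/25)*(-1/5850464) = -7770045627/25*(-1/5850464) = 7770045627/146261600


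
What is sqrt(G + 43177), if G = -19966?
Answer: 3*sqrt(2579) ≈ 152.35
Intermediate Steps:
sqrt(G + 43177) = sqrt(-19966 + 43177) = sqrt(23211) = 3*sqrt(2579)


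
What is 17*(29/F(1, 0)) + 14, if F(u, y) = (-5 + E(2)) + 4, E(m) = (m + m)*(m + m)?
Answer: 703/15 ≈ 46.867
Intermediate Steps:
E(m) = 4*m² (E(m) = (2*m)*(2*m) = 4*m²)
F(u, y) = 15 (F(u, y) = (-5 + 4*2²) + 4 = (-5 + 4*4) + 4 = (-5 + 16) + 4 = 11 + 4 = 15)
17*(29/F(1, 0)) + 14 = 17*(29/15) + 14 = 493/15 + 14 = 703/15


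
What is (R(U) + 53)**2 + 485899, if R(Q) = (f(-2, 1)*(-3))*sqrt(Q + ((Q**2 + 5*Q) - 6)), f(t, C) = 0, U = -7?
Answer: 488708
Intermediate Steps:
R(Q) = 0 (R(Q) = (0*(-3))*sqrt(Q + ((Q**2 + 5*Q) - 6)) = 0*sqrt(Q + (-6 + Q**2 + 5*Q)) = 0*sqrt(-6 + Q**2 + 6*Q) = 0)
(R(U) + 53)**2 + 485899 = (0 + 53)**2 + 485899 = 53**2 + 485899 = 2809 + 485899 = 488708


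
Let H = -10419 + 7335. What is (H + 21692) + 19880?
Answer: 38488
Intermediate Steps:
H = -3084
(H + 21692) + 19880 = (-3084 + 21692) + 19880 = 18608 + 19880 = 38488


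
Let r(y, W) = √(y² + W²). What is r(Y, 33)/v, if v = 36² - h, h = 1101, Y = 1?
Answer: √1090/195 ≈ 0.16931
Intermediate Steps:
v = 195 (v = 36² - 1*1101 = 1296 - 1101 = 195)
r(y, W) = √(W² + y²)
r(Y, 33)/v = √(33² + 1²)/195 = √(1089 + 1)*(1/195) = √1090*(1/195) = √1090/195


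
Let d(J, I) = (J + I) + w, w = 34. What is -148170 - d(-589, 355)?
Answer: -147970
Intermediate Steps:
d(J, I) = 34 + I + J (d(J, I) = (J + I) + 34 = (I + J) + 34 = 34 + I + J)
-148170 - d(-589, 355) = -148170 - (34 + 355 - 589) = -148170 - 1*(-200) = -148170 + 200 = -147970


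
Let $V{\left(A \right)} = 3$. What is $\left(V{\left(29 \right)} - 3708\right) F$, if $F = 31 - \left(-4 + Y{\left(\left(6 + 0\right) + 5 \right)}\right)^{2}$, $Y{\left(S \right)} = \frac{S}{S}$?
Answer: $-81510$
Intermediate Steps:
$Y{\left(S \right)} = 1$
$F = 22$ ($F = 31 - \left(-4 + 1\right)^{2} = 31 - \left(-3\right)^{2} = 31 - 9 = 22$)
$\left(V{\left(29 \right)} - 3708\right) F = \left(3 - 3708\right) 22 = \left(-3705\right) 22 = -81510$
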